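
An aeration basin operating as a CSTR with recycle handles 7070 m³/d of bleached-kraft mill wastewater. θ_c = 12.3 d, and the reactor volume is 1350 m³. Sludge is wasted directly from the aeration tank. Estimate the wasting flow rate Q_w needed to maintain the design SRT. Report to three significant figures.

Q_w ≈ 110 m³/d

For wasting at MLVSS concentration, Q_w = V/θ_c = 1350/12.3 = 109.8 m³/d.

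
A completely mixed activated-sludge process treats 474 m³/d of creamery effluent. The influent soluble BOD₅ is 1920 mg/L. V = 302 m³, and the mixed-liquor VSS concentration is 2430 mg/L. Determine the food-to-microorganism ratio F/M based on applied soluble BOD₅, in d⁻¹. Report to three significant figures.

Food-to-microorganism ratio F/M = Q S₀ / (V X) = 474 × 1920 / (302.0 × 2430) = 1.240 d⁻¹.

F/M ≈ 1.24 d⁻¹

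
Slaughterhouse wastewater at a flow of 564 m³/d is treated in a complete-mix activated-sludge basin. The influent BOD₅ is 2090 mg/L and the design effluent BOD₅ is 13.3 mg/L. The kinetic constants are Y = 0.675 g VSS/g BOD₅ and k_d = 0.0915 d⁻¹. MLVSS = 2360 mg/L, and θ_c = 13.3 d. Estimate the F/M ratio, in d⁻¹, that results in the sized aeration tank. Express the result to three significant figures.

F/M ≈ 0.249 d⁻¹

From the SRT design equation V = Y Q (S₀−S) θ_c / [X (1 + k_d θ_c)] = 0.675 × 564 × (2090 − 13.3) × 13.3 / [2360 × (1 + 0.0915 × 13.3)] = 1.05×10^7 / 5232 = 2010 m³.
Food-to-microorganism ratio F/M = Q S₀ / (V X) = 564 × 2090 / (2010 × 2360) = 0.2485 d⁻¹.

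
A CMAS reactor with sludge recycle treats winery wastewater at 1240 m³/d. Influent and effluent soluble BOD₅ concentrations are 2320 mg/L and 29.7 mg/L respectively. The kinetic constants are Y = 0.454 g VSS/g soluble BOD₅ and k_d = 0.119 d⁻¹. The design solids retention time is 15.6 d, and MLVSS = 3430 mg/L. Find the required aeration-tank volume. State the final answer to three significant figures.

V ≈ 2050 m³

From the SRT design equation V = Y Q (S₀−S) θ_c / [X (1 + k_d θ_c)] = 0.454 × 1240 × (2320 − 29.7) × 15.6 / [3430 × (1 + 0.119 × 15.6)] = 2.01×10^7 / 9797 = 2053 m³.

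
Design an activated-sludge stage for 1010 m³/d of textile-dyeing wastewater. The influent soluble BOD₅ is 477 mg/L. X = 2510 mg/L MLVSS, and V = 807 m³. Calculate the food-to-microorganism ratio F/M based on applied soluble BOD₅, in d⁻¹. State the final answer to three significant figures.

F/M ≈ 0.238 d⁻¹

Food-to-microorganism ratio F/M = Q S₀ / (V X) = 1010 × 477 / (807.0 × 2510) = 0.2378 d⁻¹.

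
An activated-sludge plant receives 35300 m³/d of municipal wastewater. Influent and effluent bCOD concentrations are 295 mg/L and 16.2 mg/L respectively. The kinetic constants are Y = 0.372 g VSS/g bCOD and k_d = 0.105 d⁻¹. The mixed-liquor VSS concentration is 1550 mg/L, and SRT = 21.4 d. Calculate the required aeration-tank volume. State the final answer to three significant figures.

From the SRT design equation V = Y Q (S₀−S) θ_c / [X (1 + k_d θ_c)] = 0.372 × 35300 × (295 − 16.2) × 21.4 / [1550 × (1 + 0.105 × 21.4)] = 7.83×10^7 / 5033 = 15567 m³.

V ≈ 15600 m³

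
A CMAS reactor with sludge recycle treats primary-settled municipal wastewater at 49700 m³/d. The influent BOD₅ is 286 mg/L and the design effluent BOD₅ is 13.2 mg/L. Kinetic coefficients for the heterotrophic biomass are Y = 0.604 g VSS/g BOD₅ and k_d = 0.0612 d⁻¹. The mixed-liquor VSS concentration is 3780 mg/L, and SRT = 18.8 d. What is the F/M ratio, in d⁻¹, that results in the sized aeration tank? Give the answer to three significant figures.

Steady-state biomass mass balance: V·X·(1 + k_d·θ_c) = Y·Q·(S₀ − S)·θ_c, so V = 0.604 × 49700 × (286 − 13.2) × 18.8 / [3780 × (1 + 0.0612 × 18.8)] = 1.54×10^8 / 8129 = 18939 m³.
F/M = Q·S₀ / (V·X) = 49700 × 286 / (18939 × 3780) = 0.1986 g BOD₅·(g VSS·d)⁻¹.

F/M ≈ 0.199 d⁻¹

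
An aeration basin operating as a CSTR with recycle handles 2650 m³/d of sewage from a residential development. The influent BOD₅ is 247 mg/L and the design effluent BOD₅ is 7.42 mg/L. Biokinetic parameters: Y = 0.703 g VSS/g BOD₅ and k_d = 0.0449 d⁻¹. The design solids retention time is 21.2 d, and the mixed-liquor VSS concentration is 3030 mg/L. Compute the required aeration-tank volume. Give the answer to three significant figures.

Rearranging the biomass balance for a CMAS with decay, V = Y·Q·ΔS·θ_c / [X·(1+k_d θ_c)] = 0.703 × 2650 × (247 − 7.42) × 21.2 / [3030 × (1 + 0.0449 × 21.2)] = 9.46×10^6 / 5914 = 1600 m³.

V ≈ 1600 m³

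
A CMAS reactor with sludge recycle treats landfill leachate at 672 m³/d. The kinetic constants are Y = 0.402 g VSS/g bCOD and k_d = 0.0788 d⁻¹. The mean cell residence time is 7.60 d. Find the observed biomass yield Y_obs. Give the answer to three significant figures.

Y_obs ≈ 0.251 g VSS/g bCOD

Observed yield with endogenous decay: Y_obs = Y / (1 + k_d·θ_c) = 0.402 / (1 + 0.0788 × 7.60) = 0.402 / 1.599 = 0.2514 g VSS/g bCOD.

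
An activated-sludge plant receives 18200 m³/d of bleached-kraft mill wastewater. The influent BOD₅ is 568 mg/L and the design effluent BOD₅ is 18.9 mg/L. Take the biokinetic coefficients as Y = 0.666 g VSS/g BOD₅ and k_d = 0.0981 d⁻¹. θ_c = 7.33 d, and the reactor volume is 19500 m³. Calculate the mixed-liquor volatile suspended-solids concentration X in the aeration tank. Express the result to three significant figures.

X ≈ 1460 mg/L

X = Y·Q·ΔS·θ_c / [V·(1 + k_d θ_c)] = 0.666 × 18200 × (568 − 18.9) × 7.33 / [19500 × (1 + 0.0981 × 7.33)] = 1455 mg/L.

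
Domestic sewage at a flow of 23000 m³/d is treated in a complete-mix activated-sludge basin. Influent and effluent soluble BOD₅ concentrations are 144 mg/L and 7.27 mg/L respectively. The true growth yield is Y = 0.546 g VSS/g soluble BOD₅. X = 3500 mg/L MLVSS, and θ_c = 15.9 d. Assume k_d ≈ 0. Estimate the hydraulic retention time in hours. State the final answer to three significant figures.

τ ≈ 8.14 h

Biomass mass balance (decay neglected): V·X = Y·Q·(S₀ − S)·θ_c, so V = 0.546 × 23000 × (144 − 7.27) × 15.9 / 3500 = 7800 m³.
Hydraulic retention time τ = V/Q = 7800 / 23000 = 0.3391 d = 8.139 h.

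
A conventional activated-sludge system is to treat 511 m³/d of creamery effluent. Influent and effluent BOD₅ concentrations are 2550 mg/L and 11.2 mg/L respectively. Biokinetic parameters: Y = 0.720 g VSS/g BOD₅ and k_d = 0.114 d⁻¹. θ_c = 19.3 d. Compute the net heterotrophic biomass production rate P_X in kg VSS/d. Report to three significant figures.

P_X ≈ 292 kg VSS/d

The observed yield is Y_obs = Y/(1 + k_d·θ_c) = 0.720 / (1 + 0.114 × 19.3) = 0.720 / 3.200 = 0.2250 g VSS per g BOD₅ removed.
Q·(S₀ − S) = 511 × (2550 − 11.2) × 10⁻³ = 1297 kg/d removed.
Net biomass production P_X = Y_obs × Q·(S₀ − S) = 0.2250 × 1297 = 291.9 kg VSS/d.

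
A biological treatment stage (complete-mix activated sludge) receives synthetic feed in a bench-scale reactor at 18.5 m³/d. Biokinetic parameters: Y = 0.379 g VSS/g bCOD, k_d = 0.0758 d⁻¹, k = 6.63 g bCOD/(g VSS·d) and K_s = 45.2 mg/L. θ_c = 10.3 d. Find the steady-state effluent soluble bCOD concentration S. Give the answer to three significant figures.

For a completely mixed reactor with recycle the Lawrence–McCarty relation gives S = K_s·(1 + k_d·θ_c) / [θ_c·(Y·k − k_d) − 1] = 45.2 × (1 + 0.0758 × 10.3) / [10.3 × (0.379 × 6.63 − 0.0758) − 1] = 80.49 / 24.10 = 3.340 mg/L.

S ≈ 3.34 mg/L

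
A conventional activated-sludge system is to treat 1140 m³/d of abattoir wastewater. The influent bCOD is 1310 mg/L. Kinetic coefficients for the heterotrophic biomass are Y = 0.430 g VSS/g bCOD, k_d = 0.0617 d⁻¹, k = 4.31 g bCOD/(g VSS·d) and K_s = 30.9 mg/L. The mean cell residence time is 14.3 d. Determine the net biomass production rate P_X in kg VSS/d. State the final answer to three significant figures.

P_X ≈ 341 kg VSS/d

For a completely mixed reactor with recycle the Lawrence–McCarty relation gives S = K_s·(1 + k_d·θ_c) / [θ_c·(Y·k − k_d) − 1] = 30.9 × (1 + 0.0617 × 14.3) / [14.3 × (0.430 × 4.31 − 0.0617) − 1] = 58.16 / 24.62 = 2.362 mg/L.
Observed yield with endogenous decay: Y_obs = Y / (1 + k_d·θ_c) = 0.430 / (1 + 0.0617 × 14.3) = 0.430 / 1.882 = 0.2284 g VSS/g bCOD.
Q·(S₀ − S) = 1140 × (1310 − 2.36) × 10⁻³ = 1491 kg/d removed.
So the net sludge growth is P_X = 0.2284 × 1491 = 340.5 kg VSS/d.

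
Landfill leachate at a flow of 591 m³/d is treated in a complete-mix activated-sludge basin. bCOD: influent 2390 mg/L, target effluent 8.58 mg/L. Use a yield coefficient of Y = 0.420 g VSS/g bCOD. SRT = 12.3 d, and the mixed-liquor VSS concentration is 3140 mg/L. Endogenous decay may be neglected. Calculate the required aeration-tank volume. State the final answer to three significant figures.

V·X = Y·Q·ΔS·θ_c gives V = 0.420 × 591 × (2390 − 8.58) × 12.3 / 3140 = 2316 m³.

V ≈ 2320 m³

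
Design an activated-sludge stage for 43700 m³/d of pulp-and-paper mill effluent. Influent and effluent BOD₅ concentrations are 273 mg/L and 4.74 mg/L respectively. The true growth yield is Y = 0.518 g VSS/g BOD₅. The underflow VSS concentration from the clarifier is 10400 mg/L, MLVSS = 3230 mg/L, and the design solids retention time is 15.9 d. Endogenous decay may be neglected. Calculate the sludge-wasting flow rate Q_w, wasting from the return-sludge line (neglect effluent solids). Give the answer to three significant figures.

Q_w ≈ 584 m³/d

V·X = Y·Q·ΔS·θ_c gives V = 0.518 × 43700 × (273 − 4.74) × 15.9 / 3230 = 29892 m³.
Wasting from the return line (neglecting effluent solids): Q_w = V·X / (θ_c·X_r) = 29892 × 3230 / (15.9 × 10400) = 583.9 m³/d.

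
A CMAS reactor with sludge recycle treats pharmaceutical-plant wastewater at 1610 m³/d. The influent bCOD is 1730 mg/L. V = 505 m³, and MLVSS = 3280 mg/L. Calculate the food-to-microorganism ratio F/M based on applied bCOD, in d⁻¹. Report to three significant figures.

F/M = applied load / biomass = Q·S₀/(V·X) = 1610 × 1730 / (505.0 × 3280) = 1.682 d⁻¹.

F/M ≈ 1.68 d⁻¹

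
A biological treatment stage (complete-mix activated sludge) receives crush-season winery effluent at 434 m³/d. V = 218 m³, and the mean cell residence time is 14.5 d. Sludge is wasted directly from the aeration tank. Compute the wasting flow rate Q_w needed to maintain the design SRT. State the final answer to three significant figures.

Wasting from the aeration tank: Q_w = V / θ_c = 218.0 / 14.5 = 15.03 m³/d.

Q_w ≈ 15.0 m³/d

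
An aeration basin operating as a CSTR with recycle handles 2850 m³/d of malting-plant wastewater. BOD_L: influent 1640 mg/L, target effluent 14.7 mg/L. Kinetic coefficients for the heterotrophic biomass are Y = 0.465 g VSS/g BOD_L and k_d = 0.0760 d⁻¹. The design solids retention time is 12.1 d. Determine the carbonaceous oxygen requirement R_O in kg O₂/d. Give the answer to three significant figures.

The observed yield is Y_obs = Y/(1 + k_d·θ_c) = 0.465 / (1 + 0.0760 × 12.1) = 0.465 / 1.920 = 0.2422 g VSS per g BOD_L removed.
Substrate removed = Q·(S₀ − S) = 2850 m³/d × (1640 − 14.7) g/m³ = 4.63×10^6 g/d = 4632 kg/d.
P_X = Y_obs·Q·(S₀ − S) = 0.2422 × 4632 = 1122 kg VSS/d.
R_O = Q·(S₀ − S) − 1.42·P_X = 4632 − 1.42 × 1122 = 3039 kg O₂/d.

R_O ≈ 3040 kg O₂/d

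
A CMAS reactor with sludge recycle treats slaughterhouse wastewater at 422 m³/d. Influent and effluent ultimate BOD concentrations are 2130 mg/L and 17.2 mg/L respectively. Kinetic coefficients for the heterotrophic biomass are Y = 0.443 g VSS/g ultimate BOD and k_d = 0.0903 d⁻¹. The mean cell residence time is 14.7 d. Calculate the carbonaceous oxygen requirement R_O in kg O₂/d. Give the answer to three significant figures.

R_O ≈ 651 kg O₂/d

Correct the yield for decay: Y_obs = Y/(1 + k_d θ_c) = 0.443 / (1 + 0.0903 × 14.7) = 0.443 / 2.327 = 0.1903.
Mass of ultimate BOD removed per day: Q(S₀ − S) = 422 × 2113 g/m³ = 891.6 kg/d.
P_X = Y_obs·Q·(S₀ − S) = 0.1903 × 891.6 = 169.7 kg VSS/d.
R_O = Q·ΔS − 1.42 P_X = 891.6 − 241.0 = 650.6 kg O₂/d.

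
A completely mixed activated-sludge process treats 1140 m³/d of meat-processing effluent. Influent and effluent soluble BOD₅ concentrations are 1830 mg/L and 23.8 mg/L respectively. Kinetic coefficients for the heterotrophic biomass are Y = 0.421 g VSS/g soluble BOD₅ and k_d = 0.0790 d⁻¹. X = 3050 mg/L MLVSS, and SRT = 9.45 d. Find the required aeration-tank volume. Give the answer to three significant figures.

Rearranging the biomass balance for a CMAS with decay, V = Y·Q·ΔS·θ_c / [X·(1+k_d θ_c)] = 0.421 × 1140 × (1830 − 23.8) × 9.45 / [3050 × (1 + 0.0790 × 9.45)] = 8.19×10^6 / 5327 = 1538 m³.

V ≈ 1540 m³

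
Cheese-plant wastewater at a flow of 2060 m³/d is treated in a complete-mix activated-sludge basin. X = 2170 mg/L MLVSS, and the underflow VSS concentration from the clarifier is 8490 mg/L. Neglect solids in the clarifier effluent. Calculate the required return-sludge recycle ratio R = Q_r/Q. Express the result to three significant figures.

Mass balance around the secondary clarifier (neglecting effluent solids): R = X / (X_r − X) = 2170 / (8490 − 2170) = 0.3434.

R ≈ 0.343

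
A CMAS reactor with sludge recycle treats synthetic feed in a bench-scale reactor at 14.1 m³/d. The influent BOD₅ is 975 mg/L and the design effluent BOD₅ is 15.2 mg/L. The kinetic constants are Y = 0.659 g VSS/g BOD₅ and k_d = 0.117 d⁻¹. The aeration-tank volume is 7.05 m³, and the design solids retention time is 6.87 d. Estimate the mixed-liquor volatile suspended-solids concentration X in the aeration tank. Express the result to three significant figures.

X ≈ 4820 mg/L

From V·X·(1 + k_d·θ_c) = Y·Q·(S₀ − S)·θ_c: X = 0.659 × 14.1 × (975 − 15.2) × 6.87 / [7.05 × (1 + 0.117 × 6.87)] = 4818 mg/L.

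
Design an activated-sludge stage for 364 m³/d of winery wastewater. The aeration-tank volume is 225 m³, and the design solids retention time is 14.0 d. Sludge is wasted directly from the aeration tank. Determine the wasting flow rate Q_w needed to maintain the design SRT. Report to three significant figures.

Q_w ≈ 16.1 m³/d

For wasting at MLVSS concentration, Q_w = V/θ_c = 225.0/14.0 = 16.07 m³/d.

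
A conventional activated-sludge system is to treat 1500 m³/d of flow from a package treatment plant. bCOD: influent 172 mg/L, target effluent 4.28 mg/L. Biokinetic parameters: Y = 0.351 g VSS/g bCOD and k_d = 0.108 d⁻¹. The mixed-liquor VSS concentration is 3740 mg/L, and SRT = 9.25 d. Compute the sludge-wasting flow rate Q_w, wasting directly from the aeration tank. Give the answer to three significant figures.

Q_w ≈ 11.8 m³/d

Steady-state biomass mass balance: V·X·(1 + k_d·θ_c) = Y·Q·(S₀ − S)·θ_c, so V = 0.351 × 1500 × (172 − 4.28) × 9.25 / [3740 × (1 + 0.108 × 9.25)] = 8.17×10^5 / 7476 = 109.3 m³.
For wasting at MLVSS concentration, Q_w = V/θ_c = 109.3/9.25 = 11.81 m³/d.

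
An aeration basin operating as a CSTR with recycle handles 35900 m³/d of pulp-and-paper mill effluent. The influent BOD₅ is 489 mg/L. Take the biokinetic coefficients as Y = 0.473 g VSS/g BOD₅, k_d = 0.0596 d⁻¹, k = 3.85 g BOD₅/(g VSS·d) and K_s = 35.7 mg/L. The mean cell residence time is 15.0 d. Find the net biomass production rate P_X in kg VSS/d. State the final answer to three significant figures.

For a completely mixed reactor with recycle the Lawrence–McCarty relation gives S = K_s·(1 + k_d·θ_c) / [θ_c·(Y·k − k_d) − 1] = 35.7 × (1 + 0.0596 × 15.0) / [15.0 × (0.473 × 3.85 − 0.0596) − 1] = 67.62 / 25.42 = 2.660 mg/L.
The observed yield is Y_obs = Y/(1 + k_d·θ_c) = 0.473 / (1 + 0.0596 × 15.0) = 0.473 / 1.894 = 0.2497 g VSS per g BOD₅ removed.
ΔS = 489 − 2.66 = 486.3 mg/L, so the substrate removal rate is 35900 × 486.3/1000 = 17460 kg BOD₅/d.
Net biomass production P_X = Y_obs × Q·(S₀ − S) = 0.2497 × 17460 = 4360 kg VSS/d.

P_X ≈ 4360 kg VSS/d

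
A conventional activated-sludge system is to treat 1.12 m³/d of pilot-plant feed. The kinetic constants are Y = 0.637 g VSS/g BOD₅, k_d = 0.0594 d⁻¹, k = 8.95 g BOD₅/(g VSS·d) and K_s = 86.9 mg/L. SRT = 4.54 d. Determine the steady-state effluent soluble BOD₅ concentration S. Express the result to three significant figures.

Effluent substrate depends only on kinetics and SRT: S = K_s(1 + k_d θ_c) / [θ_c(Yk − k_d) − 1] = 86.9 × (1 + 0.0594 × 4.54) / [4.54 × (0.637 × 8.95 − 0.0594) − 1] = 110.3 / 24.61 = 4.483 mg/L.

S ≈ 4.48 mg/L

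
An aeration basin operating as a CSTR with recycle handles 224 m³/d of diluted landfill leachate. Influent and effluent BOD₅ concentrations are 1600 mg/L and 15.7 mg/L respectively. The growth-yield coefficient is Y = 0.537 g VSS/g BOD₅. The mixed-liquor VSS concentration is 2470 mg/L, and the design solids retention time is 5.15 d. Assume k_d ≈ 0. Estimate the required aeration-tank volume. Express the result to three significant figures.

V·X = Y·Q·ΔS·θ_c gives V = 0.537 × 224 × (1600 − 15.7) × 5.15 / 2470 = 397.3 m³.

V ≈ 397 m³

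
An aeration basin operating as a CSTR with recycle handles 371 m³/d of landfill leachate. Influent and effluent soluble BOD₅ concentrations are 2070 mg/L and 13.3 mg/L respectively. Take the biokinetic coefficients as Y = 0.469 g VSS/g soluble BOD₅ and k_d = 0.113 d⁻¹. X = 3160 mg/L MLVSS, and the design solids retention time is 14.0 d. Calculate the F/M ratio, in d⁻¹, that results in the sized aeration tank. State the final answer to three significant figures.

Rearranging the biomass balance for a CMAS with decay, V = Y·Q·ΔS·θ_c / [X·(1+k_d θ_c)] = 0.469 × 371 × (2070 − 13.3) × 14.0 / [3160 × (1 + 0.113 × 14.0)] = 5.01×10^6 / 8159 = 614.0 m³.
F/M = Q·S₀ / (V·X) = 371 × 2070 / (614.0 × 3160) = 0.3958 g soluble BOD₅·(g VSS·d)⁻¹.

F/M ≈ 0.396 d⁻¹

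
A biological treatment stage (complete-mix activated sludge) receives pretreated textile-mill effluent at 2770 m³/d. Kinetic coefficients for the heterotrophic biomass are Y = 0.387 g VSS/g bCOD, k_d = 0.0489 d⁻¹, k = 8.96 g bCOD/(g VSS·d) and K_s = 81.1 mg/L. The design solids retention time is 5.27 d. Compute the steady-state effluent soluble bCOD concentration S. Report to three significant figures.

S ≈ 5.99 mg/L

From the Monod/SRT balance for a CMAS, S = K_s·(1+k_d θ_c)/[θ_c·(Y k − k_d) − 1] = 81.1 × (1 + 0.0489 × 5.27) / [5.27 × (0.387 × 8.96 − 0.0489) − 1] = 102.0 / 17.02 = 5.994 mg/L.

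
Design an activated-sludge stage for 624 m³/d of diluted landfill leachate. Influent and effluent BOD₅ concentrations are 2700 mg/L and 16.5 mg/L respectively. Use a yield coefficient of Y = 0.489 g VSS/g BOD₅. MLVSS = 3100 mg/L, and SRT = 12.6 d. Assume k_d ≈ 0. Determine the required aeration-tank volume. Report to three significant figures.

With k_d = 0 the design equation reduces to V = Y Q (S₀−S) θ_c / X = 0.489 × 624 × (2700 − 16.5) × 12.6 / 3100 = 3328 m³.

V ≈ 3330 m³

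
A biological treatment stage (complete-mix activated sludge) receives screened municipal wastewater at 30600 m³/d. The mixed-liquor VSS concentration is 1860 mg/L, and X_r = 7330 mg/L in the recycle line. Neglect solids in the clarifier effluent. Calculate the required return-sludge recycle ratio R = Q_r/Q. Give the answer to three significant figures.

Mass balance around the secondary clarifier (neglecting effluent solids): R = X / (X_r − X) = 1860 / (7330 − 1860) = 0.3400.

R ≈ 0.340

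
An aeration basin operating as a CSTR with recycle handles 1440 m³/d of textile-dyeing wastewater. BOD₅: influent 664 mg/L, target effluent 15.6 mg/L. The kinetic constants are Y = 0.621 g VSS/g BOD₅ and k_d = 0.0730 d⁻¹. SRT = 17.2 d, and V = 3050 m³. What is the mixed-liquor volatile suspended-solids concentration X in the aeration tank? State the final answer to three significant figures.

X ≈ 1450 mg/L

From V·X·(1 + k_d·θ_c) = Y·Q·(S₀ − S)·θ_c: X = 0.621 × 1440 × (664 − 15.6) × 17.2 / [3050 × (1 + 0.0730 × 17.2)] = 1450 mg/L.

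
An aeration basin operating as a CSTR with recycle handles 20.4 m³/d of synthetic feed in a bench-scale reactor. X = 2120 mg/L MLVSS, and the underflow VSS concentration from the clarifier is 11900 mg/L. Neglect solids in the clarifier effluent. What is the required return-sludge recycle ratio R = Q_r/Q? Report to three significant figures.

Solids balance on the clarifier gives (1+R)X = R·X_r, so R = X/(X_r − X) = 2120 / (11900 − 2120) = 0.2168.

R ≈ 0.217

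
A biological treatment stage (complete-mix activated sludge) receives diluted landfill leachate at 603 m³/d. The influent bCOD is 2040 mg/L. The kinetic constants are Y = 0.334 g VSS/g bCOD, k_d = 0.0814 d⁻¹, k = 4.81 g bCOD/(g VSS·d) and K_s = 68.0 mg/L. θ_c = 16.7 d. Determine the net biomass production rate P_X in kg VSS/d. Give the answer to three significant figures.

P_X ≈ 174 kg VSS/d

From the Monod/SRT balance for a CMAS, S = K_s·(1+k_d θ_c)/[θ_c·(Y k − k_d) − 1] = 68.0 × (1 + 0.0814 × 16.7) / [16.7 × (0.334 × 4.81 − 0.0814) − 1] = 160.4 / 24.47 = 6.557 mg/L.
Observed yield with endogenous decay: Y_obs = Y / (1 + k_d·θ_c) = 0.334 / (1 + 0.0814 × 16.7) = 0.334 / 2.359 = 0.1416 g VSS/g bCOD.
Mass of bCOD removed per day: Q(S₀ − S) = 603 × 2033 g/m³ = 1226 kg/d.
P_X = Y_obs · Q(S₀ − S) = 0.1416 × 1226 = 173.6 kg VSS/d.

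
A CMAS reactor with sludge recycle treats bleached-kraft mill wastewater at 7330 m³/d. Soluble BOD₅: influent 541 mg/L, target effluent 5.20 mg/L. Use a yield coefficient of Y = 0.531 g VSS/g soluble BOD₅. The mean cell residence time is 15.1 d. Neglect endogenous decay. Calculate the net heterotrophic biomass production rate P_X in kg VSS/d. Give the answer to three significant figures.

P_X ≈ 2090 kg VSS/d

With endogenous decay neglected, the observed yield equals the true yield: Y_obs = Y = 0.531 g VSS/g soluble BOD₅.
ΔS = 541 − 5.20 = 535.8 mg/L, so the substrate removal rate is 7330 × 535.8/1000 = 3927 kg soluble BOD₅/d.
Net biomass production P_X = Y_obs × Q·(S₀ − S) = 0.5310 × 3927 = 2085 kg VSS/d.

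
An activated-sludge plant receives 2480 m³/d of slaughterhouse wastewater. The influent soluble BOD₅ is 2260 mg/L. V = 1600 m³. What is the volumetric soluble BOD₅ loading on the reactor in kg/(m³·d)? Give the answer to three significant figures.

Applied soluble BOD₅ load per unit volume = Q·S₀/V = (2480 × 2260/1000)/1600 = 3.503 kg soluble BOD₅·m⁻³·d⁻¹.

L_v ≈ 3.50 kg soluble BOD₅/(m³·d)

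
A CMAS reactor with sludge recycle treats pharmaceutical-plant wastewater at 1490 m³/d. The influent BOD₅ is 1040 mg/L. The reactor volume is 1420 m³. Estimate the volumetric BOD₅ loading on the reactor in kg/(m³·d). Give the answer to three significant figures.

Volumetric loading L_v = Q·S₀ / V = 1490 × 1040 g/m³ / 1420 m³ = 1091 g/(m³·d) = 1.091 kg BOD₅/(m³·d).

L_v ≈ 1.09 kg BOD₅/(m³·d)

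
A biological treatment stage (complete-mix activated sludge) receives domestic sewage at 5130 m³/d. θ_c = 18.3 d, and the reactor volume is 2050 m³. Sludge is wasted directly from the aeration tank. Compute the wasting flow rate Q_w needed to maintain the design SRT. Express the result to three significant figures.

Q_w ≈ 112 m³/d

With mixed-liquor wasting, θ_c = V/Q_w, so Q_w = V/θ_c = 2050/18.3 = 112.0 m³/d.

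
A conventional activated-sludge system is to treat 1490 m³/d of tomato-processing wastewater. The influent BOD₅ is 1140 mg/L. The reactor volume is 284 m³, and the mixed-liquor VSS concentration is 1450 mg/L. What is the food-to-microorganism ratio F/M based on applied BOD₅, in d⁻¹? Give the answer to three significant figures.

Food-to-microorganism ratio F/M = Q S₀ / (V X) = 1490 × 1140 / (284.0 × 1450) = 4.125 d⁻¹.

F/M ≈ 4.12 d⁻¹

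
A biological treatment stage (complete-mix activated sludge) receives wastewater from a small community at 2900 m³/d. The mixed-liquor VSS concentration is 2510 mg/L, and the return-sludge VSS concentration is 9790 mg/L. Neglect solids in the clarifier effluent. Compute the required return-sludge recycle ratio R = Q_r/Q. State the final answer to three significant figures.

R = Q_r/Q = X/(X_r − X) = 2510 / (9790 − 2510) = 0.3448.

R ≈ 0.345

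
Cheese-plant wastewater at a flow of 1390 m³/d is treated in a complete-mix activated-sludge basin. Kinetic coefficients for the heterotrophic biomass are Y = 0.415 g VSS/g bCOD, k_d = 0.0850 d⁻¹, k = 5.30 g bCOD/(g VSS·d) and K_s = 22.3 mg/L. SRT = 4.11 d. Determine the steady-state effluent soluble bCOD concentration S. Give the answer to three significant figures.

S ≈ 3.91 mg/L

For a completely mixed reactor with recycle the Lawrence–McCarty relation gives S = K_s·(1 + k_d·θ_c) / [θ_c·(Y·k − k_d) − 1] = 22.3 × (1 + 0.0850 × 4.11) / [4.11 × (0.415 × 5.30 − 0.0850) − 1] = 30.09 / 7.691 = 3.913 mg/L.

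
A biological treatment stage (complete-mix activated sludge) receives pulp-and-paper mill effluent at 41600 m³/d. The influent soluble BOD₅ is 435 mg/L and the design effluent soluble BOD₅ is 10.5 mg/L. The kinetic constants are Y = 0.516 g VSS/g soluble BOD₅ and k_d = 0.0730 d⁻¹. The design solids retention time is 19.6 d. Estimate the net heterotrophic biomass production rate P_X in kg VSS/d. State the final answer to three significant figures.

P_X ≈ 3750 kg VSS/d

Observed yield with endogenous decay: Y_obs = Y / (1 + k_d·θ_c) = 0.516 / (1 + 0.0730 × 19.6) = 0.516 / 2.431 = 0.2123 g VSS/g soluble BOD₅.
Mass of soluble BOD₅ removed per day: Q(S₀ − S) = 41600 × 424.5 g/m³ = 17659 kg/d.
P_X = Y_obs · Q(S₀ − S) = 0.2123 × 17659 = 3749 kg VSS/d.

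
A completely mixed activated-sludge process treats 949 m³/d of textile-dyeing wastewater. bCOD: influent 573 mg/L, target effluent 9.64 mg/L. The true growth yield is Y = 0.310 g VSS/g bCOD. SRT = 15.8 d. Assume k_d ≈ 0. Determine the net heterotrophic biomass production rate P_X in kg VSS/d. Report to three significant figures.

With endogenous decay neglected, the observed yield equals the true yield: Y_obs = Y = 0.310 g VSS/g bCOD.
Substrate removed = Q·(S₀ − S) = 949 m³/d × (573 − 9.64) g/m³ = 5.35×10^5 g/d = 534.6 kg/d.
Biomass produced: P_X = Y_obs·Q·ΔS = 0.3100 × 534.6 ≈ 165.7 kg VSS/d.

P_X ≈ 166 kg VSS/d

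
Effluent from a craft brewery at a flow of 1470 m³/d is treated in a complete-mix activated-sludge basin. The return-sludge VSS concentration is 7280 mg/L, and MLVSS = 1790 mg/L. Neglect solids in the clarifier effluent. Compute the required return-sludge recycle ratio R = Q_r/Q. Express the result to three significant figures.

Mass balance around the secondary clarifier (neglecting effluent solids): R = X / (X_r − X) = 1790 / (7280 − 1790) = 0.3260.

R ≈ 0.326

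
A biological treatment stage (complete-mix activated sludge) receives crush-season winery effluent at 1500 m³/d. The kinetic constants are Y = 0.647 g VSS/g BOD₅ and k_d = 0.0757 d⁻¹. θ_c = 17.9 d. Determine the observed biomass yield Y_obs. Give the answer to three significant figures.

Y_obs ≈ 0.275 g VSS/g BOD₅

The observed yield is Y_obs = Y/(1 + k_d·θ_c) = 0.647 / (1 + 0.0757 × 17.9) = 0.647 / 2.355 = 0.2747 g VSS per g BOD₅ removed.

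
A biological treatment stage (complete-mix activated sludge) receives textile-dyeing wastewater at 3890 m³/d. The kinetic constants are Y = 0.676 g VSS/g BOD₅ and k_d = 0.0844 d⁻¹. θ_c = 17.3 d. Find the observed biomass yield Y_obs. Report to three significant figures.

Observed yield with endogenous decay: Y_obs = Y / (1 + k_d·θ_c) = 0.676 / (1 + 0.0844 × 17.3) = 0.676 / 2.460 = 0.2748 g VSS/g BOD₅.

Y_obs ≈ 0.275 g VSS/g BOD₅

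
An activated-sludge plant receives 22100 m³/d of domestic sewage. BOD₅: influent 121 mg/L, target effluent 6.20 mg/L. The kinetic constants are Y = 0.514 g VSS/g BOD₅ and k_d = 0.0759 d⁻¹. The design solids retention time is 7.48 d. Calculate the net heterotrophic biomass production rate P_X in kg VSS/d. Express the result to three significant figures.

P_X ≈ 832 kg VSS/d

Correct the yield for decay: Y_obs = Y/(1 + k_d θ_c) = 0.514 / (1 + 0.0759 × 7.48) = 0.514 / 1.568 = 0.3279.
Q·(S₀ − S) = 22100 × (121 − 6.20) × 10⁻³ = 2537 kg/d removed.
Net biomass production P_X = Y_obs × Q·(S₀ − S) = 0.3279 × 2537 = 831.8 kg VSS/d.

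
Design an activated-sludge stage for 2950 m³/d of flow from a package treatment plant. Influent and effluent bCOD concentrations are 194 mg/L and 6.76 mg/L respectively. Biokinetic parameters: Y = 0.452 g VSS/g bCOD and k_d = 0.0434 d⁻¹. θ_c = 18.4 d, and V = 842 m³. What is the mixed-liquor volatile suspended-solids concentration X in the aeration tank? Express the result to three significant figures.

X ≈ 3030 mg/L

From V·X·(1 + k_d·θ_c) = Y·Q·(S₀ − S)·θ_c: X = 0.452 × 2950 × (194 − 6.76) × 18.4 / [842 × (1 + 0.0434 × 18.4)] = 3033 mg/L.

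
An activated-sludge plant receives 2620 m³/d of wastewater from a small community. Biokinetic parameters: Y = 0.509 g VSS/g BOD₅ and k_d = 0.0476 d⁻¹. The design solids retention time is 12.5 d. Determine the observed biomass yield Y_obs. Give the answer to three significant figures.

Observed yield with endogenous decay: Y_obs = Y / (1 + k_d·θ_c) = 0.509 / (1 + 0.0476 × 12.5) = 0.509 / 1.595 = 0.3191 g VSS/g BOD₅.

Y_obs ≈ 0.319 g VSS/g BOD₅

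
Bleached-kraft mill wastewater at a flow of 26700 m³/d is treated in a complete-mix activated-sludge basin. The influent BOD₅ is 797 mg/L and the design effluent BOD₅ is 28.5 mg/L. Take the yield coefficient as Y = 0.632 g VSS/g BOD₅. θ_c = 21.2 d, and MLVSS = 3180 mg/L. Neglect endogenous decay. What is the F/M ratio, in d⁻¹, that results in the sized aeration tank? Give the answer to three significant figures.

Biomass mass balance (decay neglected): V·X = Y·Q·(S₀ − S)·θ_c, so V = 0.632 × 26700 × (797 − 28.5) × 21.2 / 3180 = 86453 m³.
F/M = Q·S₀ / (V·X) = 26700 × 797 / (86453 × 3180) = 0.07740 g BOD₅·(g VSS·d)⁻¹.

F/M ≈ 0.0774 d⁻¹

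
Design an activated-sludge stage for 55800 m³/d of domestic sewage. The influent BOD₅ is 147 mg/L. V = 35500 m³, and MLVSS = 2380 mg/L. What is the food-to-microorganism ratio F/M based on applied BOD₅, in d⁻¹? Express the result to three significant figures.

Food-to-microorganism ratio F/M = Q S₀ / (V X) = 55800 × 147 / (35500 × 2380) = 0.09708 d⁻¹.

F/M ≈ 0.0971 d⁻¹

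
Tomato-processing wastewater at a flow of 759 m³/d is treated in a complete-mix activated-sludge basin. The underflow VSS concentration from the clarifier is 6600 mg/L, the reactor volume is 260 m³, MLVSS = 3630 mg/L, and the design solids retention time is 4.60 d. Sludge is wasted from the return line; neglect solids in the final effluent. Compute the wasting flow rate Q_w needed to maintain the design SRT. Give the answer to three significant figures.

Wasting from the return line (neglecting effluent solids): Q_w = V·X / (θ_c·X_r) = 260.0 × 3630 / (4.60 × 6600) = 31.09 m³/d.

Q_w ≈ 31.1 m³/d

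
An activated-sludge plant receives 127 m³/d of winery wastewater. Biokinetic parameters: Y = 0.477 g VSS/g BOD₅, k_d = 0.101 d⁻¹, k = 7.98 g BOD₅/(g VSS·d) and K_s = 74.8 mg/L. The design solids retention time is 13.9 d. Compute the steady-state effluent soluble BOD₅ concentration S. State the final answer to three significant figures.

S ≈ 3.56 mg/L

For a completely mixed reactor with recycle the Lawrence–McCarty relation gives S = K_s·(1 + k_d·θ_c) / [θ_c·(Y·k − k_d) − 1] = 74.8 × (1 + 0.101 × 13.9) / [13.9 × (0.477 × 7.98 − 0.101) − 1] = 179.8 / 50.51 = 3.560 mg/L.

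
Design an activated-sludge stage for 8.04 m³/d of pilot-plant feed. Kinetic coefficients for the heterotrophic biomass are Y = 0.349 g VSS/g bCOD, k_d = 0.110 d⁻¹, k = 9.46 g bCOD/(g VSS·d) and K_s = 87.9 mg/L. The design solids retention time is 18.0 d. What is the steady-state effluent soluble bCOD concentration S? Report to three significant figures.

For a completely mixed reactor with recycle the Lawrence–McCarty relation gives S = K_s·(1 + k_d·θ_c) / [θ_c·(Y·k − k_d) − 1] = 87.9 × (1 + 0.110 × 18.0) / [18.0 × (0.349 × 9.46 − 0.110) − 1] = 261.9 / 56.45 = 4.640 mg/L.

S ≈ 4.64 mg/L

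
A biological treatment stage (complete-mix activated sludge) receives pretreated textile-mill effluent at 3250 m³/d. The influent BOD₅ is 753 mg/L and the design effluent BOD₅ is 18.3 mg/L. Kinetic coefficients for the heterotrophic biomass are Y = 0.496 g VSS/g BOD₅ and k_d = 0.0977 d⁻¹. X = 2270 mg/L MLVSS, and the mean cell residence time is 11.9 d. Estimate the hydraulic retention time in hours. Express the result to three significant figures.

Steady-state biomass mass balance: V·X·(1 + k_d·θ_c) = Y·Q·(S₀ − S)·θ_c, so V = 0.496 × 3250 × (753 − 18.3) × 11.9 / [2270 × (1 + 0.0977 × 11.9)] = 1.41×10^7 / 4909 = 2871 m³.
HRT = V/Q = 2871 m³ / 3250 m³·d⁻¹ = 0.8833 d × 24 = 21.20 h.

τ ≈ 21.2 h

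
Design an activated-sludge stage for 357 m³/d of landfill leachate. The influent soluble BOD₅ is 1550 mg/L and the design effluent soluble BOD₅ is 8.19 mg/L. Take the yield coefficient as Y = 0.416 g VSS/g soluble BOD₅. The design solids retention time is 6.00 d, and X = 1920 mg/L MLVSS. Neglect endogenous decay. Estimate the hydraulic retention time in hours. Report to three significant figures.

V·X = Y·Q·ΔS·θ_c gives V = 0.416 × 357 × (1550 − 8.19) × 6.00 / 1920 = 715.6 m³.
Hydraulic retention time τ = V/Q = 715.6 / 357 = 2.004 d = 48.10 h.

τ ≈ 48.1 h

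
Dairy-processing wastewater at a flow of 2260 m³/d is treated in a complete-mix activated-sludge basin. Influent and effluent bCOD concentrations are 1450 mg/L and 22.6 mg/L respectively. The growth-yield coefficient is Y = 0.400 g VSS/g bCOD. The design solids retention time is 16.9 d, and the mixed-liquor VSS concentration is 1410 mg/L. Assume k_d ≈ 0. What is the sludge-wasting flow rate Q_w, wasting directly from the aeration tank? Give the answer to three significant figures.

V·X = Y·Q·ΔS·θ_c gives V = 0.400 × 2260 × (1450 − 22.6) × 16.9 / 1410 = 15466 m³.
For wasting at MLVSS concentration, Q_w = V/θ_c = 15466/16.9 = 915.2 m³/d.

Q_w ≈ 915 m³/d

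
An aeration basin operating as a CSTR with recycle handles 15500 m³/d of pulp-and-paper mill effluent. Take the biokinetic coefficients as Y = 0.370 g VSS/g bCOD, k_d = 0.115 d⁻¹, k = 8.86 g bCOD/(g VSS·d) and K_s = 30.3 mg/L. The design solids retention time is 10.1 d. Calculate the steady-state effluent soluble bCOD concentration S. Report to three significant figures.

S ≈ 2.12 mg/L

From the Monod/SRT balance for a CMAS, S = K_s·(1+k_d θ_c)/[θ_c·(Y k − k_d) − 1] = 30.3 × (1 + 0.115 × 10.1) / [10.1 × (0.370 × 8.86 − 0.115) − 1] = 65.49 / 30.95 = 2.116 mg/L.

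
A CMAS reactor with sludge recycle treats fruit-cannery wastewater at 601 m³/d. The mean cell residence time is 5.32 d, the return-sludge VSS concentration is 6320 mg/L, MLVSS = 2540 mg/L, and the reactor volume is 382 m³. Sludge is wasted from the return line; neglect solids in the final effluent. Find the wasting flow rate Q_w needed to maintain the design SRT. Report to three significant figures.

Q_w = (V·X)/(θ_c X_r) = 382.0 × 2540 / (5.32 × 6320) = 28.86 m³/d.

Q_w ≈ 28.9 m³/d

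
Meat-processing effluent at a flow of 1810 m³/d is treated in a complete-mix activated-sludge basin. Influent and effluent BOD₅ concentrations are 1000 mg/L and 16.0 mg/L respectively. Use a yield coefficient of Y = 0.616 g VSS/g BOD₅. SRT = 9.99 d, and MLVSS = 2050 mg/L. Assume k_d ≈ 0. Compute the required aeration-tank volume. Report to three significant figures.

V·X = Y·Q·ΔS·θ_c gives V = 0.616 × 1810 × (1000 − 16.0) × 9.99 / 2050 = 5346 m³.

V ≈ 5350 m³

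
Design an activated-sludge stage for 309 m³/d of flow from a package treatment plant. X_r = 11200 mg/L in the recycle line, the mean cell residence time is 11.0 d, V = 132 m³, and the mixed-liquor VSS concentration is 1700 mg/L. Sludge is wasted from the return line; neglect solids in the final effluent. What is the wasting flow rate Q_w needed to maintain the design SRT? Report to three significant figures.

Q_w ≈ 1.82 m³/d

Q_w = (V·X)/(θ_c X_r) = 132.0 × 1700 / (11.0 × 11200) = 1.821 m³/d.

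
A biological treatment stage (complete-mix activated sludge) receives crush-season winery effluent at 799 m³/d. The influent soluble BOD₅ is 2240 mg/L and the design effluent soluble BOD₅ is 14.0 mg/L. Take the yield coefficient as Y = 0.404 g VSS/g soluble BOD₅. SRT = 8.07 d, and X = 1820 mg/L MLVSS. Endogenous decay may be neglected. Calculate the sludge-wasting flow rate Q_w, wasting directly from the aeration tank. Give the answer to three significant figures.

Q_w ≈ 395 m³/d

Biomass mass balance (decay neglected): V·X = Y·Q·(S₀ − S)·θ_c, so V = 0.404 × 799 × (2240 − 14.0) × 8.07 / 1820 = 3186 m³.
With mixed-liquor wasting, θ_c = V/Q_w, so Q_w = V/θ_c = 3186/8.07 = 394.8 m³/d.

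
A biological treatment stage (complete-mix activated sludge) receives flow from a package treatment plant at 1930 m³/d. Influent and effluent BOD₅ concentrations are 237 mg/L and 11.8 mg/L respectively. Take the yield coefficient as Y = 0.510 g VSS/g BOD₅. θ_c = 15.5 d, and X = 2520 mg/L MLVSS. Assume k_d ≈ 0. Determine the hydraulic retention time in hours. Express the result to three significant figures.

τ ≈ 17.0 h

V·X = Y·Q·ΔS·θ_c gives V = 0.510 × 1930 × (237 − 11.8) × 15.5 / 2520 = 1363 m³.
HRT = V/Q = 1363 m³ / 1930 m³·d⁻¹ = 0.7064 d × 24 = 16.95 h.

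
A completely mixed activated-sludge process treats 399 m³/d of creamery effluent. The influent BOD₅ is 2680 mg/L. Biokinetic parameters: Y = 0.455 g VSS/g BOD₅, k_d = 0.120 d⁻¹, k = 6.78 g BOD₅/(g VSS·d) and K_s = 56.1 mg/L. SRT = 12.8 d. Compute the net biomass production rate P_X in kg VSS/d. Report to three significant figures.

From the Monod/SRT balance for a CMAS, S = K_s·(1+k_d θ_c)/[θ_c·(Y k − k_d) − 1] = 56.1 × (1 + 0.120 × 12.8) / [12.8 × (0.455 × 6.78 − 0.120) − 1] = 142.3 / 36.95 = 3.850 mg/L.
Y_obs = Y / (1 + k_d θ_c) = 0.455 / (1 + 0.120 × 12.8) = 0.455 / 2.536 = 0.1794.
Q·(S₀ − S) = 399 × (2680 − 3.85) × 10⁻³ = 1068 kg/d removed.
Net biomass production P_X = Y_obs × Q·(S₀ − S) = 0.1794 × 1068 = 191.6 kg VSS/d.

P_X ≈ 192 kg VSS/d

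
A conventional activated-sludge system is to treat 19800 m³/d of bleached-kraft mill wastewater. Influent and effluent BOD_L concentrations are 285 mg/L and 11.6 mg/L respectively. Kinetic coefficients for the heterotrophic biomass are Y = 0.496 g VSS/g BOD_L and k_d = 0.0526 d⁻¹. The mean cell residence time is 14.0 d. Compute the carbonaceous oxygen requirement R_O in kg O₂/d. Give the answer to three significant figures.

R_O ≈ 3220 kg O₂/d

Observed yield with endogenous decay: Y_obs = Y / (1 + k_d·θ_c) = 0.496 / (1 + 0.0526 × 14.0) = 0.496 / 1.736 = 0.2856 g VSS/g BOD_L.
Mass of BOD_L removed per day: Q(S₀ − S) = 19800 × 273.4 g/m³ = 5413 kg/d.
Biomass synthesised: P_X = Y_obs × 5413 = 1546 kg VSS/d.
R_O = Q·(S₀ − S) − 1.42·P_X = 5413 − 1.42 × 1546 = 3218 kg O₂/d.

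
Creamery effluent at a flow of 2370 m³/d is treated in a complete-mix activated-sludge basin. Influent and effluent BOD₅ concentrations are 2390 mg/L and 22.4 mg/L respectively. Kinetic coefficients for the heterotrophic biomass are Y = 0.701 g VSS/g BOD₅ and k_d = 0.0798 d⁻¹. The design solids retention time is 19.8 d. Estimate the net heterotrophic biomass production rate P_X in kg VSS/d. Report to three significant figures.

The observed yield is Y_obs = Y/(1 + k_d·θ_c) = 0.701 / (1 + 0.0798 × 19.8) = 0.701 / 2.580 = 0.2717 g VSS per g BOD₅ removed.
Q·(S₀ − S) = 2370 × (2390 − 22.4) × 10⁻³ = 5611 kg/d removed.
Biomass produced: P_X = Y_obs·Q·ΔS = 0.2717 × 5611 ≈ 1525 kg VSS/d.

P_X ≈ 1520 kg VSS/d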